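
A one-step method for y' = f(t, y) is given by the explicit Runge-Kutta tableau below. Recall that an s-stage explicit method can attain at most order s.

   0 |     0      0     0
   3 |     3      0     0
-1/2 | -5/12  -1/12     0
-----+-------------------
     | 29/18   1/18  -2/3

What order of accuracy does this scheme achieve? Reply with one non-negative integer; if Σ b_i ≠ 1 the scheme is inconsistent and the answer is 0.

3

b = (29/18, 1/18, -2/3)
c = (0, 3, -1/2)
Ac = (0, 0, -1/4)
Σ b_i: 29/18·1 + 1/18·1 + (-2/3)·1 = 1 ✓
b·c: 1/18·3 + (-2/3)·(-1/2) = 1/2 ✓
b·c²: 1/18·9 + (-2/3)·1/4 = 1/3 ✓
b·Ac: (-2/3)·(-1/4) = 1/6 ✓; 3 stages ⇒ order 3.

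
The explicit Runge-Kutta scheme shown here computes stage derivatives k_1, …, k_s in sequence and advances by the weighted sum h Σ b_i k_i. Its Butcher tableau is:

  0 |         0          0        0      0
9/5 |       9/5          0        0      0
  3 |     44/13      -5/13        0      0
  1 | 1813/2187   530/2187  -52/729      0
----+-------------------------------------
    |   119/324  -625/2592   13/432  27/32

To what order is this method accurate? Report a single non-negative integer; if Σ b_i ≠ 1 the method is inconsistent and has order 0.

b = (119/324, -625/2592, 13/432, 27/32)
c = (0, 9/5, 3, 1)
Ac = (0, 0, -9/13, 2/9)
Σ b_i: 119/324·1 + (-625/2592)·1 + 13/432·1 + 27/32·1 = 1 ✓
b·c: (-625/2592)·9/5 + 13/432·3 + 27/32·1 = 1/2 ✓
b·c²: (-625/2592)·81/25 + 13/432·9 + 27/32·1 = 1/3 ✓
b·Ac: 13/432·(-9/13) + 27/32·2/9 = 1/6 ✓
b·c³: (-625/2592)·729/125 + 13/432·27 + 27/32·1 = 1/4 ✓
b·(c∘Ac): 13/432·(-27/13) + 27/32·2/9 = 1/8 ✓
b·Ac²: 13/432·(-81/65) + 27/32·58/405 = 1/12 ✓
b·A²c: 27/32·4/81 = 1/24 ✓; 4 stages ⇒ order 4.

4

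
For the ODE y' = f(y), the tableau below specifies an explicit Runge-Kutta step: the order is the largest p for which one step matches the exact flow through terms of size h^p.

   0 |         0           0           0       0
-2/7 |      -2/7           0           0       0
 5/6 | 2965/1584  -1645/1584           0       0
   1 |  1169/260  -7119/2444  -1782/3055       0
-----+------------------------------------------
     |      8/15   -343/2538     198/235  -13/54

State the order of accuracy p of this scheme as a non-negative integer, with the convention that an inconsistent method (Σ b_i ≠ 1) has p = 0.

4

b = (8/15, -343/2538, 198/235, -13/54)
c = (0, -2/7, 5/6, 1)
Ac = (0, 0, 235/792, 9/26)
Σ b_i: 8/15·1 + (-343/2538)·1 + 198/235·1 + (-13/54)·1 = 1 ✓
b·c: (-343/2538)·(-2/7) + 198/235·5/6 + (-13/54)·1 = 1/2 ✓
b·c²: (-343/2538)·4/49 + 198/235·25/36 + (-13/54)·1 = 1/3 ✓
b·Ac: 198/235·235/792 + (-13/54)·9/26 = 1/6 ✓
b·c³: (-343/2538)·(-8/343) + 198/235·125/216 + (-13/54)·1 = 1/4 ✓
b·(c∘Ac): 198/235·1175/4752 + (-13/54)·9/26 = 1/8 ✓
b·Ac²: 198/235·(-235/2772) + (-13/54)·(-9/14) = 1/12 ✓
b·A²c: (-13/54)·(-9/52) = 1/24 ✓; 4 stages ⇒ order 4.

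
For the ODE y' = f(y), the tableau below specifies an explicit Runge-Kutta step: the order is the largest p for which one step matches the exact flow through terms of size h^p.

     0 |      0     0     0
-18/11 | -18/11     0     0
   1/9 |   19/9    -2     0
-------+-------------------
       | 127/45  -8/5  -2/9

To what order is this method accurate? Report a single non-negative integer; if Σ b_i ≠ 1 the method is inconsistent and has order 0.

b = (127/45, -8/5, -2/9)
c = (0, -18/11, 1/9)
Ac = (0, 0, 36/11)
Σ b_i: 127/45·1 + (-8/5)·1 + (-2/9)·1 = 1 ✓
b·c: (-8/5)·(-18/11) + (-2/9)·1/9 = 11554/4455 ≠ 1/2 ⇒ order 1.

1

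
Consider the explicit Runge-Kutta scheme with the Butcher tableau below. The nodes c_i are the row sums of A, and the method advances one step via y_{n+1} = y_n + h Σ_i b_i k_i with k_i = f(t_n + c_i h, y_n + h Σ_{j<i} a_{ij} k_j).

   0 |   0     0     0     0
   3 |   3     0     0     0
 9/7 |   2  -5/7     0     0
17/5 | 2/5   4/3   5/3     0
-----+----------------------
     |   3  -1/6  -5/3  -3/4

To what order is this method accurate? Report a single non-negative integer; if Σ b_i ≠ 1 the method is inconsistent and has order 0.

0

b = (3, -1/6, -5/3, -3/4)
c = (0, 3, 9/7, 17/5)
Ac = (0, 0, -15/7, 43/7)
Σ b_i: 3·1 + (-1/6)·1 + (-5/3)·1 + (-3/4)·1 = 5/12 ≠ 1 ⇒ order 0.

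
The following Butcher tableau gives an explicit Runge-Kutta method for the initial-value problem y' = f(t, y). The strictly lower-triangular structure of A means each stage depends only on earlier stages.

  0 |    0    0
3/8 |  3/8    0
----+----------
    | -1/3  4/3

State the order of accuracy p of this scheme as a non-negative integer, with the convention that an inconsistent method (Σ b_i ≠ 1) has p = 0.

2

b = (-1/3, 4/3)
c = (0, 3/8)
Σ b_i: (-1/3)·1 + 4/3·1 = 1 ✓
b·c: 4/3·3/8 = 1/2 ✓; 2 stages ⇒ order 2.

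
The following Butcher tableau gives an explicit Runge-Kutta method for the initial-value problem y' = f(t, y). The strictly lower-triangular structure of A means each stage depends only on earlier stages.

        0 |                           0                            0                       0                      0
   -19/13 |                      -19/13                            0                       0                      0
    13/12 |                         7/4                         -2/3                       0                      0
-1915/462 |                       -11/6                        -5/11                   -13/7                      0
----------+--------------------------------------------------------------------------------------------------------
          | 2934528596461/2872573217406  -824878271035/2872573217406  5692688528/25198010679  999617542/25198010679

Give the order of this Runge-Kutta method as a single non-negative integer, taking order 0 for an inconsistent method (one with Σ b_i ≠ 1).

3

b = (2934528596461/2872573217406, -824878271035/2872573217406, 5692688528/25198010679, 999617542/25198010679)
c = (0, -19/13, 13/12, -1915/462)
Ac = (0, 0, 38/39, -16187/12012)
Σ b_i: 2934528596461/2872573217406·1 + (-824878271035/2872573217406)·1 + 5692688528/25198010679·1 + 999617542/25198010679·1 = 1 ✓
b·c: (-824878271035/2872573217406)·(-19/13) + 5692688528/25198010679·13/12 + 999617542/25198010679·(-1915/462) = 1/2 ✓
b·c²: (-824878271035/2872573217406)·361/169 + 5692688528/25198010679·169/144 + 999617542/25198010679·3667225/213444 = 1/3 ✓
b·Ac: 5692688528/25198010679·38/39 + 999617542/25198010679·(-16187/12012) = 1/6 ✓
b·c³: (-824878271035/2872573217406)·(-6859/2197) + 5692688528/25198010679·2197/1728 + 999617542/25198010679·(-7022735875/98611128) = -171981112212209/104773328403282 ≠ 1/4 ⇒ order 3.
b·(c∘Ac): 5692688528/25198010679·19/18 + 999617542/25198010679·30998105/5549544 = 5425297386227/11792668997772 ≠ 1/8
b·Ac²: 5692688528/25198010679·(-722/507) + 999617542/25198010679·(-5903663/1873872) = -10535670702341/23585337995544 ≠ 1/12
b·A²c: 999617542/25198010679·(-38/21) = -5426495228/75594032037 ≠ 1/24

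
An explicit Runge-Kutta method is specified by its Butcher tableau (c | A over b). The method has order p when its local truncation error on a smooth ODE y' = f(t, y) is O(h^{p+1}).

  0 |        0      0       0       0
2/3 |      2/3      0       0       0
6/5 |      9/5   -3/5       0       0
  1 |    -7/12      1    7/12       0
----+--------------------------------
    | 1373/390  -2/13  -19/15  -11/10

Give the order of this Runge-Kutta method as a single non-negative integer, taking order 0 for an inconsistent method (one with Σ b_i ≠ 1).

b = (1373/390, -2/13, -19/15, -11/10)
c = (0, 2/3, 6/5, 1)
Ac = (0, 0, -2/5, 41/30)
Σ b_i: 1373/390·1 + (-2/13)·1 + (-19/15)·1 + (-11/10)·1 = 1 ✓
b·c: (-2/13)·2/3 + (-19/15)·6/5 + (-11/10)·1 = -5309/1950 ≠ 1/2 ⇒ order 1.

1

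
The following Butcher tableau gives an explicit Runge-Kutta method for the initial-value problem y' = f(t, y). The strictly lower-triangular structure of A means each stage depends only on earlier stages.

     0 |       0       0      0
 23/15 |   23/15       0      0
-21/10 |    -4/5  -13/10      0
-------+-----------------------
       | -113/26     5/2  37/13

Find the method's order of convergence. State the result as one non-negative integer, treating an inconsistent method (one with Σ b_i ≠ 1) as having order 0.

b = (-113/26, 5/2, 37/13)
c = (0, 23/15, -21/10)
Ac = (0, 0, -299/150)
Σ b_i: (-113/26)·1 + 5/2·1 + 37/13·1 = 1 ✓
b·c: 5/2·23/15 + 37/13·(-21/10) = -418/195 ≠ 1/2 ⇒ order 1.

1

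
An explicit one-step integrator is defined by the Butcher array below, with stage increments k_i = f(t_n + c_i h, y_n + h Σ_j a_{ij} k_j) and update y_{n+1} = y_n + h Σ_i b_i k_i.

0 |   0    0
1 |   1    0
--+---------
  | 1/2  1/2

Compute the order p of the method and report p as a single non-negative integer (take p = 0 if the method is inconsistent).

b = (1/2, 1/2)
c = (0, 1)
Σ b_i: 1/2·1 + 1/2·1 = 1 ✓
b·c: 1/2·1 = 1/2 ✓; 2 stages ⇒ order 2.

2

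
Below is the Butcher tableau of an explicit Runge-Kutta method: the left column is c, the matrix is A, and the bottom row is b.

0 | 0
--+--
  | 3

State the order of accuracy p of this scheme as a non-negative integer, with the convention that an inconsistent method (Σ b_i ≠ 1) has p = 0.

b = (3)
c = (0)
Σ b_i: 3·1 = 3 ≠ 1 ⇒ order 0.

0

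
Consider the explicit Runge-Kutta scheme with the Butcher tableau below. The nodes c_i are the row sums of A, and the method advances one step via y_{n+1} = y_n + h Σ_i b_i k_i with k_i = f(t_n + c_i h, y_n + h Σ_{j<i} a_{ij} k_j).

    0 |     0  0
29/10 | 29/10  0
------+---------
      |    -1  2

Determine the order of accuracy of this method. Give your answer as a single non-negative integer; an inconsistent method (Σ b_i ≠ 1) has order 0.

1

b = (-1, 2)
c = (0, 29/10)
Σ b_i: (-1)·1 + 2·1 = 1 ✓
b·c: 2·29/10 = 29/5 ≠ 1/2 ⇒ order 1.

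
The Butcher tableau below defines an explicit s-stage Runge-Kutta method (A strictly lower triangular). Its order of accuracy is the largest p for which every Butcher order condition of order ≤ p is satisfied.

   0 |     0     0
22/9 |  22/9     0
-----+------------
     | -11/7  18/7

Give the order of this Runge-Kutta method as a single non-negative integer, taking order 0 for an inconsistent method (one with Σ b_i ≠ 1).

b = (-11/7, 18/7)
c = (0, 22/9)
Σ b_i: (-11/7)·1 + 18/7·1 = 1 ✓
b·c: 18/7·22/9 = 44/7 ≠ 1/2 ⇒ order 1.

1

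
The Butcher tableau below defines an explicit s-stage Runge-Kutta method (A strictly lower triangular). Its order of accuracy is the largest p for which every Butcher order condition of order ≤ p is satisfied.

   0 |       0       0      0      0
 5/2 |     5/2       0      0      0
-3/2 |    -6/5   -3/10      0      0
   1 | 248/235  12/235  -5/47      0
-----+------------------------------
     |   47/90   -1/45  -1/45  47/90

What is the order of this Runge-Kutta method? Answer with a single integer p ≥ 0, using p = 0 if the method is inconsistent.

b = (47/90, -1/45, -1/45, 47/90)
c = (0, 5/2, -3/2, 1)
Ac = (0, 0, -3/4, 27/94)
Σ b_i: 47/90·1 + (-1/45)·1 + (-1/45)·1 + 47/90·1 = 1 ✓
b·c: (-1/45)·5/2 + (-1/45)·(-3/2) + 47/90·1 = 1/2 ✓
b·c²: (-1/45)·25/4 + (-1/45)·9/4 + 47/90·1 = 1/3 ✓
b·Ac: (-1/45)·(-3/4) + 47/90·27/94 = 1/6 ✓
b·c³: (-1/45)·125/8 + (-1/45)·(-27/8) + 47/90·1 = 1/4 ✓
b·(c∘Ac): (-1/45)·9/8 + 47/90·27/94 = 1/8 ✓
b·Ac²: (-1/45)·(-15/8) + 47/90·15/188 = 1/12 ✓
b·A²c: 47/90·15/188 = 1/24 ✓; 4 stages ⇒ order 4.

4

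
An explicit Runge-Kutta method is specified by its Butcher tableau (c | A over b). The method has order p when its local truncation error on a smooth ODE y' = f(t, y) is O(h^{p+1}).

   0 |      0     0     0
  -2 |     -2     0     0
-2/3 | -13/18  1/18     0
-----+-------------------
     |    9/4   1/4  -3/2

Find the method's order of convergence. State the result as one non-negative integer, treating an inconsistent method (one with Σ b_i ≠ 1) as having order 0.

3

b = (9/4, 1/4, -3/2)
c = (0, -2, -2/3)
Ac = (0, 0, -1/9)
Σ b_i: 9/4·1 + 1/4·1 + (-3/2)·1 = 1 ✓
b·c: 1/4·(-2) + (-3/2)·(-2/3) = 1/2 ✓
b·c²: 1/4·4 + (-3/2)·4/9 = 1/3 ✓
b·Ac: (-3/2)·(-1/9) = 1/6 ✓; 3 stages ⇒ order 3.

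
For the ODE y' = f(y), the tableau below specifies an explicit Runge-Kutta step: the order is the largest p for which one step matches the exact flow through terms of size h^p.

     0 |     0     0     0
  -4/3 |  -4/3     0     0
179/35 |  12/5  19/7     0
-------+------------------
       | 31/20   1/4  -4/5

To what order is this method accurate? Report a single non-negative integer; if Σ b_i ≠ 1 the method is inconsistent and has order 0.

1

b = (31/20, 1/4, -4/5)
c = (0, -4/3, 179/35)
Ac = (0, 0, -76/21)
Σ b_i: 31/20·1 + 1/4·1 + (-4/5)·1 = 1 ✓
b·c: 1/4·(-4/3) + (-4/5)·179/35 = -2323/525 ≠ 1/2 ⇒ order 1.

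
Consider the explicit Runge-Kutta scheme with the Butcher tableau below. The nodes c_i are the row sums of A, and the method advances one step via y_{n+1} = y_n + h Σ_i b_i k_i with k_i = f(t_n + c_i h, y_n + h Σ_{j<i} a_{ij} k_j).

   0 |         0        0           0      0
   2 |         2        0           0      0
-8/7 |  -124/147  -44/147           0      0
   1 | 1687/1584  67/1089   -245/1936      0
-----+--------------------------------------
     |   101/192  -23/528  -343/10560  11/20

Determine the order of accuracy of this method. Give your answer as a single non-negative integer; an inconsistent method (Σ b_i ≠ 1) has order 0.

b = (101/192, -23/528, -343/10560, 11/20)
c = (0, 2, -8/7, 1)
Ac = (0, 0, -88/147, 53/198)
Σ b_i: 101/192·1 + (-23/528)·1 + (-343/10560)·1 + 11/20·1 = 1 ✓
b·c: (-23/528)·2 + (-343/10560)·(-8/7) + 11/20·1 = 1/2 ✓
b·c²: (-23/528)·4 + (-343/10560)·64/49 + 11/20·1 = 1/3 ✓
b·Ac: (-343/10560)·(-88/147) + 11/20·53/198 = 1/6 ✓
b·c³: (-23/528)·8 + (-343/10560)·(-512/343) + 11/20·1 = 1/4 ✓
b·(c∘Ac): (-343/10560)·704/1029 + 11/20·53/198 = 1/8 ✓
b·Ac²: (-343/10560)·(-176/147) + 11/20·8/99 = 1/12 ✓
b·A²c: 11/20·5/66 = 1/24 ✓; 4 stages ⇒ order 4.

4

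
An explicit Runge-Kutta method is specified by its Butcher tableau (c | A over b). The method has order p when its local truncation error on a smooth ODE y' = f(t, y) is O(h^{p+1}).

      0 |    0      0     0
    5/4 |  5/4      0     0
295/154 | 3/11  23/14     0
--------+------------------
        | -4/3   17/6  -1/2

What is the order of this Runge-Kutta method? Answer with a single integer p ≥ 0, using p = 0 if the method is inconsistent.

1

b = (-4/3, 17/6, -1/2)
c = (0, 5/4, 295/154)
Ac = (0, 0, 115/56)
Σ b_i: (-4/3)·1 + 17/6·1 + (-1/2)·1 = 1 ✓
b·c: 17/6·5/4 + (-1/2)·295/154 = 4775/1848 ≠ 1/2 ⇒ order 1.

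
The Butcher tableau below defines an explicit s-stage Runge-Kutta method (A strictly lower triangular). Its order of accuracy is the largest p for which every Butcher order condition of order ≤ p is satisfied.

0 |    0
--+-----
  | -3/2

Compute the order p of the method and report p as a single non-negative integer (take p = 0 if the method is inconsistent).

0

b = (-3/2)
c = (0)
Σ b_i: (-3/2)·1 = -3/2 ≠ 1 ⇒ order 0.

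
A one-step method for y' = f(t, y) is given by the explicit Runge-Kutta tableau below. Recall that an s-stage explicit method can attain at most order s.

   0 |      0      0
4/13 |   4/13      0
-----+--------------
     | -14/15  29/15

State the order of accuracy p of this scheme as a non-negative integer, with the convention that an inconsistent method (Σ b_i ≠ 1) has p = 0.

b = (-14/15, 29/15)
c = (0, 4/13)
Σ b_i: (-14/15)·1 + 29/15·1 = 1 ✓
b·c: 29/15·4/13 = 116/195 ≠ 1/2 ⇒ order 1.

1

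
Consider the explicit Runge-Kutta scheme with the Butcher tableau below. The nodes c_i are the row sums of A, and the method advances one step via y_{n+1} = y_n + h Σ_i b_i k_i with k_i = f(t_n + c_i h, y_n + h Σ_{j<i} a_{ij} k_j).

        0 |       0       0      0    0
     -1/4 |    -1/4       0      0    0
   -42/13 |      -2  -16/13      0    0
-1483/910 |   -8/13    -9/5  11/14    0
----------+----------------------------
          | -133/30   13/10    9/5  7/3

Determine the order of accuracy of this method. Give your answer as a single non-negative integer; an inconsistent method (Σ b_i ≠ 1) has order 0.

b = (-133/30, 13/10, 9/5, 7/3)
c = (0, -1/4, -42/13, -1483/910)
Ac = (0, 0, 4/13, -543/260)
Σ b_i: (-133/30)·1 + 13/10·1 + 9/5·1 + 7/3·1 = 1 ✓
b·c: 13/10·(-1/4) + 9/5·(-42/13) + 7/3·(-1483/910) = -15511/1560 ≠ 1/2 ⇒ order 1.

1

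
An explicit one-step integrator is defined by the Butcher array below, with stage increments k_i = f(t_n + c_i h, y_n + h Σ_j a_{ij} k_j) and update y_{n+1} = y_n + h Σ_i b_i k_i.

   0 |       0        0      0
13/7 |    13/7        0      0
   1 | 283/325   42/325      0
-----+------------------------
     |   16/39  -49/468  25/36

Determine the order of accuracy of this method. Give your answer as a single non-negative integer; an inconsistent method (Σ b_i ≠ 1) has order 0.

3

b = (16/39, -49/468, 25/36)
c = (0, 13/7, 1)
Ac = (0, 0, 6/25)
Σ b_i: 16/39·1 + (-49/468)·1 + 25/36·1 = 1 ✓
b·c: (-49/468)·13/7 + 25/36·1 = 1/2 ✓
b·c²: (-49/468)·169/49 + 25/36·1 = 1/3 ✓
b·Ac: 25/36·6/25 = 1/6 ✓; 3 stages ⇒ order 3.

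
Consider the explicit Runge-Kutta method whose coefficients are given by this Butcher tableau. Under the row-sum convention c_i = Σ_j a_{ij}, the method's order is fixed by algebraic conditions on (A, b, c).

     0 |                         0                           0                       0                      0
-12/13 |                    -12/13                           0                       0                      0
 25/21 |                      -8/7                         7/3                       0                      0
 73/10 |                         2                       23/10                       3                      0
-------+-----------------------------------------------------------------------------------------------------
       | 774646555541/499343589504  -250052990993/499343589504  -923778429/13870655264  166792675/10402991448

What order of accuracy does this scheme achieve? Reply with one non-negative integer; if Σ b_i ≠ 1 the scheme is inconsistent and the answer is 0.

b = (774646555541/499343589504, -250052990993/499343589504, -923778429/13870655264, 166792675/10402991448)
c = (0, -12/13, 25/21, 73/10)
Ac = (0, 0, -28/13, 659/455)
Σ b_i: 774646555541/499343589504·1 + (-250052990993/499343589504)·1 + (-923778429/13870655264)·1 + 166792675/10402991448·1 = 1 ✓
b·c: (-250052990993/499343589504)·(-12/13) + (-923778429/13870655264)·25/21 + 166792675/10402991448·73/10 = 1/2 ✓
b·c²: (-250052990993/499343589504)·144/169 + (-923778429/13870655264)·625/441 + 166792675/10402991448·5329/100 = 1/3 ✓
b·Ac: (-923778429/13870655264)·(-28/13) + 166792675/10402991448·659/455 = 1/6 ✓
b·c³: (-250052990993/499343589504)·(-1728/2197) + (-923778429/13870655264)·15625/9261 + 166792675/10402991448·389017/1000 = 740524645951717/113600666612160 ≠ 1/4 ⇒ order 3.
b·(c∘Ac): (-923778429/13870655264)·(-100/39) + 166792675/10402991448·48107/4550 = 92039751257/270477777648 ≠ 1/8
b·Ac²: (-923778429/13870655264)·336/169 + 166792675/10402991448·771557/124215 = -93213592691/2840016665304 ≠ 1/12
b·A²c: 166792675/10402991448·(-84/13) = -1167548725/11269907402 ≠ 1/24

3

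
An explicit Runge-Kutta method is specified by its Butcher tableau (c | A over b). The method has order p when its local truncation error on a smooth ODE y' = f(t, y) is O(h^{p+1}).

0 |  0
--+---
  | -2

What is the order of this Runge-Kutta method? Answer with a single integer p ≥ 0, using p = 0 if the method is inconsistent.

0

b = (-2)
c = (0)
Σ b_i: (-2)·1 = -2 ≠ 1 ⇒ order 0.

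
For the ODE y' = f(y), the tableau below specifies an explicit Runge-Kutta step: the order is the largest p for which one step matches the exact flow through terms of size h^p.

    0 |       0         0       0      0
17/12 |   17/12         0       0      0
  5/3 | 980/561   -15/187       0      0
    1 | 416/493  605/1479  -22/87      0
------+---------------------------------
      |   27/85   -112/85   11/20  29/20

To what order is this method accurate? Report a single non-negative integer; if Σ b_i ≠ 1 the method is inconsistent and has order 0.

4

b = (27/85, -112/85, 11/20, 29/20)
c = (0, 17/12, 5/3, 1)
Ac = (0, 0, -5/44, 55/348)
Σ b_i: 27/85·1 + (-112/85)·1 + 11/20·1 + 29/20·1 = 1 ✓
b·c: (-112/85)·17/12 + 11/20·5/3 + 29/20·1 = 1/2 ✓
b·c²: (-112/85)·289/144 + 11/20·25/9 + 29/20·1 = 1/3 ✓
b·Ac: 11/20·(-5/44) + 29/20·55/348 = 1/6 ✓
b·c³: (-112/85)·4913/1728 + 11/20·125/27 + 29/20·1 = 1/4 ✓
b·(c∘Ac): 11/20·(-25/132) + 29/20·55/348 = 1/8 ✓
b·Ac²: 11/20·(-85/528) + 29/20·55/464 = 1/12 ✓
b·A²c: 29/20·5/174 = 1/24 ✓; 4 stages ⇒ order 4.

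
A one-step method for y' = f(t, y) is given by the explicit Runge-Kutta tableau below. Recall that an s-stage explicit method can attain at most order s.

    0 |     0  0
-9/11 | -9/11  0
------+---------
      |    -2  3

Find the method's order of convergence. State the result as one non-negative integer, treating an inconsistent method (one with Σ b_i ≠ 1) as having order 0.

1

b = (-2, 3)
c = (0, -9/11)
Σ b_i: (-2)·1 + 3·1 = 1 ✓
b·c: 3·(-9/11) = -27/11 ≠ 1/2 ⇒ order 1.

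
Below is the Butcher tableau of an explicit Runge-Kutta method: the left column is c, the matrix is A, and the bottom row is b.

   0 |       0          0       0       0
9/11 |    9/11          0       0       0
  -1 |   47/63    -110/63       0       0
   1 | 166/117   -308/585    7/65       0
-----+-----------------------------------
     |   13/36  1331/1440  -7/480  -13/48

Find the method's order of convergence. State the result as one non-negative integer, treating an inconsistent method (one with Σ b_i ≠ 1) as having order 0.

b = (13/36, 1331/1440, -7/480, -13/48)
c = (0, 9/11, -1, 1)
Ac = (0, 0, -10/7, -7/13)
Σ b_i: 13/36·1 + 1331/1440·1 + (-7/480)·1 + (-13/48)·1 = 1 ✓
b·c: 1331/1440·9/11 + (-7/480)·(-1) + (-13/48)·1 = 1/2 ✓
b·c²: 1331/1440·81/121 + (-7/480)·1 + (-13/48)·1 = 1/3 ✓
b·Ac: (-7/480)·(-10/7) + (-13/48)·(-7/13) = 1/6 ✓
b·c³: 1331/1440·729/1331 + (-7/480)·(-1) + (-13/48)·1 = 1/4 ✓
b·(c∘Ac): (-7/480)·10/7 + (-13/48)·(-7/13) = 1/8 ✓
b·Ac²: (-7/480)·(-90/77) + (-13/48)·(-35/143) = 1/12 ✓
b·A²c: (-13/48)·(-2/13) = 1/24 ✓; 4 stages ⇒ order 4.

4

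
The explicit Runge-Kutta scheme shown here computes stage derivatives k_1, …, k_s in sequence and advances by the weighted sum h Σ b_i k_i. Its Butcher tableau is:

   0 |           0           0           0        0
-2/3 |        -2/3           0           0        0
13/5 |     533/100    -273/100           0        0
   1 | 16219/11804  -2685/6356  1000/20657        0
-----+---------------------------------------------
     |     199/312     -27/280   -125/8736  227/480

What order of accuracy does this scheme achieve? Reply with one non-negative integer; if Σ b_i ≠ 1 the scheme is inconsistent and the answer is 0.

b = (199/312, -27/280, -125/8736, 227/480)
c = (0, -2/3, 13/5, 1)
Ac = (0, 0, 91/50, 185/454)
Σ b_i: 199/312·1 + (-27/280)·1 + (-125/8736)·1 + 227/480·1 = 1 ✓
b·c: (-27/280)·(-2/3) + (-125/8736)·13/5 + 227/480·1 = 1/2 ✓
b·c²: (-27/280)·4/9 + (-125/8736)·169/25 + 227/480·1 = 1/3 ✓
b·Ac: (-125/8736)·91/50 + 227/480·185/454 = 1/6 ✓
b·c³: (-27/280)·(-8/27) + (-125/8736)·2197/125 + 227/480·1 = 1/4 ✓
b·(c∘Ac): (-125/8736)·1183/250 + 227/480·185/454 = 1/8 ✓
b·Ac²: (-125/8736)·(-91/75) + 227/480·95/681 = 1/12 ✓
b·A²c: 227/480·20/227 = 1/24 ✓; 4 stages ⇒ order 4.

4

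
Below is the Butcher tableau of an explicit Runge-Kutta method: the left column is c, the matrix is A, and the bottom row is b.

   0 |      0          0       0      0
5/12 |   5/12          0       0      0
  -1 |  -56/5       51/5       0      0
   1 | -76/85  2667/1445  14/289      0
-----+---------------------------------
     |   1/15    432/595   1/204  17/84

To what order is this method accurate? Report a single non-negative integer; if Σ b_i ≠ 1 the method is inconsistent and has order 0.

4

b = (1/15, 432/595, 1/204, 17/84)
c = (0, 5/12, -1, 1)
Ac = (0, 0, 17/4, 49/68)
Σ b_i: 1/15·1 + 432/595·1 + 1/204·1 + 17/84·1 = 1 ✓
b·c: 432/595·5/12 + 1/204·(-1) + 17/84·1 = 1/2 ✓
b·c²: 432/595·25/144 + 1/204·1 + 17/84·1 = 1/3 ✓
b·Ac: 1/204·17/4 + 17/84·49/68 = 1/6 ✓
b·c³: 432/595·125/1728 + 1/204·(-1) + 17/84·1 = 1/4 ✓
b·(c∘Ac): 1/204·(-17/4) + 17/84·49/68 = 1/8 ✓
b·Ac²: 1/204·85/48 + 17/84·301/816 = 1/12 ✓
b·A²c: 17/84·7/34 = 1/24 ✓; 4 stages ⇒ order 4.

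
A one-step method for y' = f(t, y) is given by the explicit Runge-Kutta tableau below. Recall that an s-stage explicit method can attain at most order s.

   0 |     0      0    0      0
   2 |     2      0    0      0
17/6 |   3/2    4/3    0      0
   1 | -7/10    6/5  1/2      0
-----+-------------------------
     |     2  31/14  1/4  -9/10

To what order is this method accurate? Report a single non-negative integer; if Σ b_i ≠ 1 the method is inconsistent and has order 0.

0

b = (2, 31/14, 1/4, -9/10)
c = (0, 2, 17/6, 1)
Ac = (0, 0, 8/3, 229/60)
Σ b_i: 2·1 + 31/14·1 + 1/4·1 + (-9/10)·1 = 499/140 ≠ 1 ⇒ order 0.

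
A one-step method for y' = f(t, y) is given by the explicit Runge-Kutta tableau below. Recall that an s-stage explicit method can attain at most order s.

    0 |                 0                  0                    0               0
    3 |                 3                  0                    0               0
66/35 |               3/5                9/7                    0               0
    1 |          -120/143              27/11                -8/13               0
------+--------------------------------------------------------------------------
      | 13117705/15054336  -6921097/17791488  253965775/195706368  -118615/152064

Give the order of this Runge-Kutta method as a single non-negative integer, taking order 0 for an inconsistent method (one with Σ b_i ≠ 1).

3

b = (13117705/15054336, -6921097/17791488, 253965775/195706368, -118615/152064)
c = (0, 3, 66/35, 1)
Ac = (0, 0, 27/7, 31047/5005)
Σ b_i: 13117705/15054336·1 + (-6921097/17791488)·1 + 253965775/195706368·1 + (-118615/152064)·1 = 1 ✓
b·c: (-6921097/17791488)·3 + 253965775/195706368·66/35 + (-118615/152064)·1 = 1/2 ✓
b·c²: (-6921097/17791488)·9 + 253965775/195706368·4356/1225 + (-118615/152064)·1 = 1/3 ✓
b·Ac: 253965775/195706368·27/7 + (-118615/152064)·31047/5005 = 1/6 ✓
b·c³: (-6921097/17791488)·27 + 253965775/195706368·287496/42875 + (-118615/152064)·1 = -981487/380160 ≠ 1/4 ⇒ order 3.
b·(c∘Ac): 253965775/195706368·1782/245 + (-118615/152064)·31047/5005 = 33342509/7248384 ≠ 1/8
b·Ac²: 253965775/195706368·81/7 + (-118615/152064)·3486447/175175 = -1709/3360 ≠ 1/12
b·A²c: (-118615/152064)·(-216/91) = 16945/9152 ≠ 1/24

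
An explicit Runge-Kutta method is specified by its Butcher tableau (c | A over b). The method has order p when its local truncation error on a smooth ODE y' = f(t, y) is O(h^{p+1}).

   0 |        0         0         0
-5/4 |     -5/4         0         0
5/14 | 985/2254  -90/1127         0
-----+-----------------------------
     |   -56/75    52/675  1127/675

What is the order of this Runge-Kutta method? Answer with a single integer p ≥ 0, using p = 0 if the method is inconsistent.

b = (-56/75, 52/675, 1127/675)
c = (0, -5/4, 5/14)
Ac = (0, 0, 225/2254)
Σ b_i: (-56/75)·1 + 52/675·1 + 1127/675·1 = 1 ✓
b·c: 52/675·(-5/4) + 1127/675·5/14 = 1/2 ✓
b·c²: 52/675·25/16 + 1127/675·25/196 = 1/3 ✓
b·Ac: 1127/675·225/2254 = 1/6 ✓; 3 stages ⇒ order 3.

3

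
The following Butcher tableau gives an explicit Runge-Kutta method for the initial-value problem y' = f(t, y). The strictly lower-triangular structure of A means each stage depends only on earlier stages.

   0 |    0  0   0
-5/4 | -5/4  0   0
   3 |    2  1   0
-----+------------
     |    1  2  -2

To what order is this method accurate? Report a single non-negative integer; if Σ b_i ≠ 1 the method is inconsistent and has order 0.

b = (1, 2, -2)
c = (0, -5/4, 3)
Ac = (0, 0, -5/4)
Σ b_i: 1·1 + 2·1 + (-2)·1 = 1 ✓
b·c: 2·(-5/4) + (-2)·3 = -17/2 ≠ 1/2 ⇒ order 1.

1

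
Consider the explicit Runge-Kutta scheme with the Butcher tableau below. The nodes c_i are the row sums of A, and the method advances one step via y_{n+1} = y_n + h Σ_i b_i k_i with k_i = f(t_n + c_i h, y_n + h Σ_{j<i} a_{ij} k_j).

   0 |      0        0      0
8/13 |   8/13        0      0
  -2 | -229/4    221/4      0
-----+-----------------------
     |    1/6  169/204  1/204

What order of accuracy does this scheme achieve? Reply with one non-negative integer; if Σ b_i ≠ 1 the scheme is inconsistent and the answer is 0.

b = (1/6, 169/204, 1/204)
c = (0, 8/13, -2)
Ac = (0, 0, 34)
Σ b_i: 1/6·1 + 169/204·1 + 1/204·1 = 1 ✓
b·c: 169/204·8/13 + 1/204·(-2) = 1/2 ✓
b·c²: 169/204·64/169 + 1/204·4 = 1/3 ✓
b·Ac: 1/204·34 = 1/6 ✓; 3 stages ⇒ order 3.

3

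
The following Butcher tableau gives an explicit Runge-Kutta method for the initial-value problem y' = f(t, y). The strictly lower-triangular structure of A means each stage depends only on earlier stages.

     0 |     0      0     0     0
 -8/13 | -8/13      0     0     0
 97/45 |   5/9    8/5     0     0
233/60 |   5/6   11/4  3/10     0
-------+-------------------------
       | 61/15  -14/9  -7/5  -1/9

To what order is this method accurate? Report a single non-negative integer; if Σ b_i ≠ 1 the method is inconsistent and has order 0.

b = (61/15, -14/9, -7/5, -1/9)
c = (0, -8/13, 97/45, 233/60)
Ac = (0, 0, -64/65, -2039/1950)
Σ b_i: 61/15·1 + (-14/9)·1 + (-7/5)·1 + (-1/9)·1 = 1 ✓
b·c: (-14/9)·(-8/13) + (-7/5)·97/45 + (-1/9)·233/60 = -87469/35100 ≠ 1/2 ⇒ order 1.

1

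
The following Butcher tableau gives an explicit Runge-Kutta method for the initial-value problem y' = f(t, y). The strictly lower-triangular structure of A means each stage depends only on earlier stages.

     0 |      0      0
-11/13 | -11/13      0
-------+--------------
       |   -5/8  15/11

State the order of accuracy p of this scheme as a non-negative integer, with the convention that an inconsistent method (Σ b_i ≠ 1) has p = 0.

0

b = (-5/8, 15/11)
c = (0, -11/13)
Σ b_i: (-5/8)·1 + 15/11·1 = 65/88 ≠ 1 ⇒ order 0.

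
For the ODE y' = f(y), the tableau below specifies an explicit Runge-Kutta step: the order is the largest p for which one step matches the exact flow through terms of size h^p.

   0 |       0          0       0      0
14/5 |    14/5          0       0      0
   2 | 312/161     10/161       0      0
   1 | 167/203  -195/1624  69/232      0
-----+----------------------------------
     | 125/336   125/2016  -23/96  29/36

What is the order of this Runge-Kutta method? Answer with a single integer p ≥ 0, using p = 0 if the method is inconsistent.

b = (125/336, 125/2016, -23/96, 29/36)
c = (0, 14/5, 2, 1)
Ac = (0, 0, 4/23, 15/58)
Σ b_i: 125/336·1 + 125/2016·1 + (-23/96)·1 + 29/36·1 = 1 ✓
b·c: 125/2016·14/5 + (-23/96)·2 + 29/36·1 = 1/2 ✓
b·c²: 125/2016·196/25 + (-23/96)·4 + 29/36·1 = 1/3 ✓
b·Ac: (-23/96)·4/23 + 29/36·15/58 = 1/6 ✓
b·c³: 125/2016·2744/125 + (-23/96)·8 + 29/36·1 = 1/4 ✓
b·(c∘Ac): (-23/96)·8/23 + 29/36·15/58 = 1/8 ✓
b·Ac²: (-23/96)·56/115 + 29/36·36/145 = 1/12 ✓
b·A²c: 29/36·3/58 = 1/24 ✓; 4 stages ⇒ order 4.

4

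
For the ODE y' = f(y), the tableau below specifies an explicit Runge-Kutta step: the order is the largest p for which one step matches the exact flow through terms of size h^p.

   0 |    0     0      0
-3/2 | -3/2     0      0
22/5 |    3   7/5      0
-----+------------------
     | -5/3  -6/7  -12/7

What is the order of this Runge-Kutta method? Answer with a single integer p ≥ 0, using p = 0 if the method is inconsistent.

0

b = (-5/3, -6/7, -12/7)
c = (0, -3/2, 22/5)
Ac = (0, 0, -21/10)
Σ b_i: (-5/3)·1 + (-6/7)·1 + (-12/7)·1 = -89/21 ≠ 1 ⇒ order 0.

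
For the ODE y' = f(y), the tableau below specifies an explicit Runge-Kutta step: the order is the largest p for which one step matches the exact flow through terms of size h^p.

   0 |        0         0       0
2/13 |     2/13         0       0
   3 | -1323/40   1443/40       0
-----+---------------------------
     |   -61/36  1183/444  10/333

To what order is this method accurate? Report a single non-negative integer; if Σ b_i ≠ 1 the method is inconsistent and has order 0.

3

b = (-61/36, 1183/444, 10/333)
c = (0, 2/13, 3)
Ac = (0, 0, 111/20)
Σ b_i: (-61/36)·1 + 1183/444·1 + 10/333·1 = 1 ✓
b·c: 1183/444·2/13 + 10/333·3 = 1/2 ✓
b·c²: 1183/444·4/169 + 10/333·9 = 1/3 ✓
b·Ac: 10/333·111/20 = 1/6 ✓; 3 stages ⇒ order 3.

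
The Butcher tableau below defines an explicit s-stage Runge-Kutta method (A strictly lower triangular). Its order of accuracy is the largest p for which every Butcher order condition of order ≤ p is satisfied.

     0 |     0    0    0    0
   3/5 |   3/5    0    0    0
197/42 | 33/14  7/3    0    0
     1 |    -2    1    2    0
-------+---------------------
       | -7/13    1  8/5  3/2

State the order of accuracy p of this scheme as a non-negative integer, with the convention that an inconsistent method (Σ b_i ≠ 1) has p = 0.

b = (-7/13, 1, 8/5, 3/2)
c = (0, 3/5, 197/42, 1)
Ac = (0, 0, 7/5, 1048/105)
Σ b_i: (-7/13)·1 + 1·1 + 8/5·1 + 3/2·1 = 463/130 ≠ 1 ⇒ order 0.

0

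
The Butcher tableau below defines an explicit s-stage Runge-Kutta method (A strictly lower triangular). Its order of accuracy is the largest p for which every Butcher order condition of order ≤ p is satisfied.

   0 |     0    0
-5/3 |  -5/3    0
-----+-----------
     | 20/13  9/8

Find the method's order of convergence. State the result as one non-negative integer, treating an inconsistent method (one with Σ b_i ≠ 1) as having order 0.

0

b = (20/13, 9/8)
c = (0, -5/3)
Σ b_i: 20/13·1 + 9/8·1 = 277/104 ≠ 1 ⇒ order 0.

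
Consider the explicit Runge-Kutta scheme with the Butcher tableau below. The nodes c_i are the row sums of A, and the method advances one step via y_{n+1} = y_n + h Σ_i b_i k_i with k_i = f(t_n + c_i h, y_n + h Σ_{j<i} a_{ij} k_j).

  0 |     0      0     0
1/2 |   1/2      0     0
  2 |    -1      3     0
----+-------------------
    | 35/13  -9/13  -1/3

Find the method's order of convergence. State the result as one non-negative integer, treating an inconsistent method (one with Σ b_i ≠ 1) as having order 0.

0

b = (35/13, -9/13, -1/3)
c = (0, 1/2, 2)
Ac = (0, 0, 3/2)
Σ b_i: 35/13·1 + (-9/13)·1 + (-1/3)·1 = 5/3 ≠ 1 ⇒ order 0.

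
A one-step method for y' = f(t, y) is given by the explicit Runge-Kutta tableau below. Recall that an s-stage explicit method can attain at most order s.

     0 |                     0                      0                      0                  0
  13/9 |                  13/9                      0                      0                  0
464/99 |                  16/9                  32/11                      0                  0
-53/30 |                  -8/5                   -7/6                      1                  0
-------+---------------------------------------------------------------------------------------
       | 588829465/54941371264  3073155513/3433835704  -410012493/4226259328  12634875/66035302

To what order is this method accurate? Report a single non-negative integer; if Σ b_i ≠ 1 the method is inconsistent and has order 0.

3

b = (588829465/54941371264, 3073155513/3433835704, -410012493/4226259328, 12634875/66035302)
c = (0, 13/9, 464/99, -53/30)
Ac = (0, 0, 416/99, 1783/594)
Σ b_i: 588829465/54941371264·1 + 3073155513/3433835704·1 + (-410012493/4226259328)·1 + 12634875/66035302·1 = 1 ✓
b·c: 3073155513/3433835704·13/9 + (-410012493/4226259328)·464/99 + 12634875/66035302·(-53/30) = 1/2 ✓
b·c²: 3073155513/3433835704·169/81 + (-410012493/4226259328)·215296/9801 + 12634875/66035302·2809/900 = 1/3 ✓
b·Ac: (-410012493/4226259328)·416/99 + 12634875/66035302·1783/594 = 1/6 ✓
b·c³: 3073155513/3433835704·2197/729 + (-410012493/4226259328)·99897344/970299 + 12634875/66035302·(-148877/27000) = -3928505013029/470699632656 ≠ 1/4 ⇒ order 3.
b·(c∘Ac): (-410012493/4226259328)·193024/9801 + 12634875/66035302·(-94499/17820) = -20862681629/7131812616 ≠ 1/8
b·Ac²: (-410012493/4226259328)·5408/891 + 12634875/66035302·1148633/58806 = 61748458093/19612484694 ≠ 1/12
b·A²c: 12634875/66035302·416/99 = 26546000/33017651 ≠ 1/24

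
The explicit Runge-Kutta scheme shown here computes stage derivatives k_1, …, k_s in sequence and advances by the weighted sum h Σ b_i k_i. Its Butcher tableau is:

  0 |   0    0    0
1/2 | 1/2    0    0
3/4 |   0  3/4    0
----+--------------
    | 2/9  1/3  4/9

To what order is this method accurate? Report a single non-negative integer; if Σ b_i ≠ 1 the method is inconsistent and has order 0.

b = (2/9, 1/3, 4/9)
c = (0, 1/2, 3/4)
Ac = (0, 0, 3/8)
Σ b_i: 2/9·1 + 1/3·1 + 4/9·1 = 1 ✓
b·c: 1/3·1/2 + 4/9·3/4 = 1/2 ✓
b·c²: 1/3·1/4 + 4/9·9/16 = 1/3 ✓
b·Ac: 4/9·3/8 = 1/6 ✓; 3 stages ⇒ order 3.

3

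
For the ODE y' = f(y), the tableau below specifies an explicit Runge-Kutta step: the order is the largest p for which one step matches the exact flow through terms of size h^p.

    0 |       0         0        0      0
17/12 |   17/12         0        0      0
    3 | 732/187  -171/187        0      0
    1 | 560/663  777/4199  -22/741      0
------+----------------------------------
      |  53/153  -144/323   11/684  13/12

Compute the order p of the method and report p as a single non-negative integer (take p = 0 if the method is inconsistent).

b = (53/153, -144/323, 11/684, 13/12)
c = (0, 17/12, 3, 1)
Ac = (0, 0, -57/44, 9/52)
Σ b_i: 53/153·1 + (-144/323)·1 + 11/684·1 + 13/12·1 = 1 ✓
b·c: (-144/323)·17/12 + 11/684·3 + 13/12·1 = 1/2 ✓
b·c²: (-144/323)·289/144 + 11/684·9 + 13/12·1 = 1/3 ✓
b·Ac: 11/684·(-57/44) + 13/12·9/52 = 1/6 ✓
b·c³: (-144/323)·4913/1728 + 11/684·27 + 13/12·1 = 1/4 ✓
b·(c∘Ac): 11/684·(-171/44) + 13/12·9/52 = 1/8 ✓
b·Ac²: 11/684·(-323/176) + 13/12·5/48 = 1/12 ✓
b·A²c: 13/12·1/26 = 1/24 ✓; 4 stages ⇒ order 4.

4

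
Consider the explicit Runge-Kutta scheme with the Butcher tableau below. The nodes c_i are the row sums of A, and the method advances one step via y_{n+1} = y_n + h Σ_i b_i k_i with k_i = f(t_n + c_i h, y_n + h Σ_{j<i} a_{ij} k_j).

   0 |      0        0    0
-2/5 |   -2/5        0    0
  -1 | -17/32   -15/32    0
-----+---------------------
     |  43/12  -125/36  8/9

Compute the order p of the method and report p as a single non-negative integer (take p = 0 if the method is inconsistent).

3

b = (43/12, -125/36, 8/9)
c = (0, -2/5, -1)
Ac = (0, 0, 3/16)
Σ b_i: 43/12·1 + (-125/36)·1 + 8/9·1 = 1 ✓
b·c: (-125/36)·(-2/5) + 8/9·(-1) = 1/2 ✓
b·c²: (-125/36)·4/25 + 8/9·1 = 1/3 ✓
b·Ac: 8/9·3/16 = 1/6 ✓; 3 stages ⇒ order 3.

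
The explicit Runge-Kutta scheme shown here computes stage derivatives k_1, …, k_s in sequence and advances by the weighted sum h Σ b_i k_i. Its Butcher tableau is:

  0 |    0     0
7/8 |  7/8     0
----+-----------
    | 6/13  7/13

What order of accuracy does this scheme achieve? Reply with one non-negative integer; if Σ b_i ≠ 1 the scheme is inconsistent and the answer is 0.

b = (6/13, 7/13)
c = (0, 7/8)
Σ b_i: 6/13·1 + 7/13·1 = 1 ✓
b·c: 7/13·7/8 = 49/104 ≠ 1/2 ⇒ order 1.

1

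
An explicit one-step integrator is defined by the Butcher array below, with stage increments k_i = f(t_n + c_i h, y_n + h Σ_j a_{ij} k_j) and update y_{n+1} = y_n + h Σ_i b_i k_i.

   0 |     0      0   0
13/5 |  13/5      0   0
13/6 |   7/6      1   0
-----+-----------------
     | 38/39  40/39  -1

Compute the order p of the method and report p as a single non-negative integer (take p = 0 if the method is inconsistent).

2

b = (38/39, 40/39, -1)
c = (0, 13/5, 13/6)
Ac = (0, 0, 13/5)
Σ b_i: 38/39·1 + 40/39·1 + (-1)·1 = 1 ✓
b·c: 40/39·13/5 + (-1)·13/6 = 1/2 ✓
b·c²: 40/39·169/25 + (-1)·169/36 = 403/180 ≠ 1/3 ⇒ order 2.
b·Ac: (-1)·13/5 = -13/5 ≠ 1/6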